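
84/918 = 14/153= 0.09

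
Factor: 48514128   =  2^4* 3^1 * 13^1*77747^1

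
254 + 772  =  1026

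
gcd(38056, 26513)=1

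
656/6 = 109+1/3 = 109.33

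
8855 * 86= 761530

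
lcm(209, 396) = 7524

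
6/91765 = 6/91765 = 0.00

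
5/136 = 5/136= 0.04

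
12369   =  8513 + 3856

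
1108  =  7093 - 5985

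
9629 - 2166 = 7463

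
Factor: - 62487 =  - 3^2*53^1*131^1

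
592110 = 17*34830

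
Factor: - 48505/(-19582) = 2^( - 1)*5^1*89^1*109^1*9791^( - 1 )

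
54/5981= 54/5981=0.01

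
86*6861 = 590046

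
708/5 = 141 + 3/5 = 141.60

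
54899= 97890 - 42991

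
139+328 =467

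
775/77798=775/77798 = 0.01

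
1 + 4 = 5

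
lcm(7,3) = 21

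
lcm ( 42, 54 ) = 378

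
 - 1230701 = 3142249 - 4372950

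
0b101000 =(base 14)2c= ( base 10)40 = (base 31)19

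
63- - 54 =117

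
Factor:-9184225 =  -5^2 * 367369^1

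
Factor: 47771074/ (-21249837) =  - 2^1*3^( - 3)*7^(  -  1)  *  13^1*29^ (  -  1)  *3877^( - 1) * 1837349^1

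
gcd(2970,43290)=90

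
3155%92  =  27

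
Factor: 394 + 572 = 966 = 2^1 * 3^1*7^1 * 23^1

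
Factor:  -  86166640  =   - 2^4 * 5^1*7^1*151^1 *1019^1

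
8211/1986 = 2737/662 =4.13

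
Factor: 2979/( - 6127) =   -  3^2*11^ (  -  1 )* 331^1*557^( - 1)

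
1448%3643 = 1448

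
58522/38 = 1540 + 1/19= 1540.05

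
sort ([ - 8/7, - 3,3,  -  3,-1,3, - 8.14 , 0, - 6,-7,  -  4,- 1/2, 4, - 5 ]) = [-8.14 , - 7, - 6,  -  5, - 4, -3, - 3, - 8/7,-1, - 1/2, 0, 3,3, 4 ]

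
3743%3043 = 700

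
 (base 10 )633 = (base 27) nc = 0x279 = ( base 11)526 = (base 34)il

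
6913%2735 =1443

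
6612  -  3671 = 2941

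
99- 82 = 17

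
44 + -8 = 36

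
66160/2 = 33080 = 33080.00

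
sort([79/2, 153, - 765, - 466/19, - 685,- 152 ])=[ - 765, - 685,- 152, - 466/19,79/2, 153]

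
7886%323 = 134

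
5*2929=14645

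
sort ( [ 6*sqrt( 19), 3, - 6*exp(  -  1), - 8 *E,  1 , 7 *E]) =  [ - 8*E, - 6*exp ( - 1), 1,3,  7*E, 6*sqrt(19)]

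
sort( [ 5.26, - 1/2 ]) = [ - 1/2,5.26]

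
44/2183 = 44/2183 = 0.02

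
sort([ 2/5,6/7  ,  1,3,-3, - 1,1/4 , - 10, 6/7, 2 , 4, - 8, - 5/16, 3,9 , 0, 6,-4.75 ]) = [ - 10,  -  8, - 4.75, - 3 , - 1, - 5/16, 0, 1/4, 2/5, 6/7,  6/7, 1, 2, 3,3, 4, 6,9 ]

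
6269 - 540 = 5729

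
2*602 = 1204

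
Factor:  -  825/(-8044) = 2^ ( - 2)*3^1*5^2*11^1*2011^(  -  1)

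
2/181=2/181 = 0.01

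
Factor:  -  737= -11^1 * 67^1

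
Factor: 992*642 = 636864= 2^6*3^1*31^1*107^1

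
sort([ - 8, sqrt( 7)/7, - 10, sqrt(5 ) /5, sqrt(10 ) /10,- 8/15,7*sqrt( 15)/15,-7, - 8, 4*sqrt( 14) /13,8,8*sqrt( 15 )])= [ - 10, - 8, - 8, - 7, - 8/15,sqrt(10)/10,sqrt( 7) /7, sqrt( 5 )/5,4*sqrt( 14)/13, 7*sqrt ( 15 ) /15,8, 8*sqrt( 15)] 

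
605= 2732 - 2127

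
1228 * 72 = 88416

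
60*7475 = 448500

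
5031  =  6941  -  1910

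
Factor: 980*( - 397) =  - 2^2 * 5^1  *  7^2 * 397^1 = - 389060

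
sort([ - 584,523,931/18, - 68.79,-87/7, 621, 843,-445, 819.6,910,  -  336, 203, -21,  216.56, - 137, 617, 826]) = [ - 584, - 445,-336,-137,-68.79, - 21, - 87/7, 931/18, 203, 216.56, 523, 617, 621,  819.6, 826,843,910]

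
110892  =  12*9241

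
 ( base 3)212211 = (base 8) 1203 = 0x283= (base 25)10i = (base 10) 643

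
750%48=30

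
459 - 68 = 391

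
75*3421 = 256575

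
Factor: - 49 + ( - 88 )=-137=- 137^1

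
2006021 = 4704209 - 2698188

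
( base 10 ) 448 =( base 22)k8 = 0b111000000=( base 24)IG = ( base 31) EE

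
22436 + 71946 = 94382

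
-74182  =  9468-83650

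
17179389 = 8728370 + 8451019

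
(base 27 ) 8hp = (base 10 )6316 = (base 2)1100010101100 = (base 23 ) BLE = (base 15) 1d11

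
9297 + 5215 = 14512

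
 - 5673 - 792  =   - 6465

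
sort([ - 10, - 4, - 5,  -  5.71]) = [ - 10, -5.71, - 5, - 4] 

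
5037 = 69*73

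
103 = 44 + 59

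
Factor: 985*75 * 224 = 16548000 = 2^5*3^1*5^3*7^1*197^1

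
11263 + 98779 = 110042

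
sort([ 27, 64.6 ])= [27, 64.6]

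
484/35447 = 484/35447 = 0.01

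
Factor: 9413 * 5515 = 5^1*1103^1 * 9413^1 = 51912695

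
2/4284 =1/2142 =0.00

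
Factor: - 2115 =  - 3^2*5^1 * 47^1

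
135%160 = 135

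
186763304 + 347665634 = 534428938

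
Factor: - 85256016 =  - 2^4*3^1*97^1* 18311^1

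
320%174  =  146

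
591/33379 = 591/33379 = 0.02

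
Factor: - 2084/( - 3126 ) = 2/3 = 2^1 * 3^( - 1 )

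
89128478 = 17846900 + 71281578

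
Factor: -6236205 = - 3^1*5^1*83^1*5009^1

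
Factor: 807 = 3^1*269^1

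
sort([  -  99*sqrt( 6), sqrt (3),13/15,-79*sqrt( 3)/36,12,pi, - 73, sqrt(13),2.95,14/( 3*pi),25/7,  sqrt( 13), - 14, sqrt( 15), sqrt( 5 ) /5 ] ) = [ -99*sqrt( 6) , - 73,-14, - 79*sqrt( 3)/36, sqrt( 5)/5,13/15, 14/(3 * pi),  sqrt(3) , 2.95,pi, 25/7,  sqrt ( 13),sqrt( 13 ) , sqrt( 15), 12 ] 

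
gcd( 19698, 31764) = 6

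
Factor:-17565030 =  - 2^1 * 3^2*5^1*7^3*569^1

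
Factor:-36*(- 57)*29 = 59508  =  2^2*3^3*19^1* 29^1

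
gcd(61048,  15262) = 15262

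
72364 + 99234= 171598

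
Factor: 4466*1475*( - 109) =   -  2^1*5^2* 7^1*11^1 * 29^1*59^1*109^1= -718021150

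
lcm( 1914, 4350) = 47850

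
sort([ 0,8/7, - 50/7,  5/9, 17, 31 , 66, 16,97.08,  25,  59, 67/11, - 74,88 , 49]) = [ - 74, - 50/7, 0,5/9,8/7,67/11,16 , 17,25,31,  49 , 59, 66,88, 97.08 ] 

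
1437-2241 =-804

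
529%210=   109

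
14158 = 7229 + 6929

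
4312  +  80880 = 85192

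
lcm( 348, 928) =2784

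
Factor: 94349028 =2^2*3^1*151^1*52069^1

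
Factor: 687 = 3^1*229^1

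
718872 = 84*8558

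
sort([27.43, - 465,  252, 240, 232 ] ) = [ - 465,27.43, 232, 240, 252 ]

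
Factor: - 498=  - 2^1 * 3^1*83^1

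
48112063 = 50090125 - 1978062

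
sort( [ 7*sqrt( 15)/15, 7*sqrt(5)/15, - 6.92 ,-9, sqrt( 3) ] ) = [- 9,-6.92,7*sqrt( 5)/15,sqrt(3 ), 7 * sqrt( 15)/15]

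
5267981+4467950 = 9735931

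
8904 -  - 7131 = 16035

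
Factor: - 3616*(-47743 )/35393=172638688/35393 = 2^5*113^1*35393^( - 1 )*47743^1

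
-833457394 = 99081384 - 932538778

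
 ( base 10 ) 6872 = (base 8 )15330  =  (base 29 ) 84S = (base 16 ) 1ad8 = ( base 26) A48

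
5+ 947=952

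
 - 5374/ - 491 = 10 + 464/491= 10.95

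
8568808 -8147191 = 421617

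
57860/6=9643+1/3 = 9643.33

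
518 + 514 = 1032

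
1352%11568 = 1352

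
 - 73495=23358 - 96853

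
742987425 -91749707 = 651237718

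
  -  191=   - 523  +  332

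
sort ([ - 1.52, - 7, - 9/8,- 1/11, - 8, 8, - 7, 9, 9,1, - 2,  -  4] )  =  [ - 8, - 7,-7, - 4, - 2, - 1.52, - 9/8, - 1/11, 1,8,9, 9 ]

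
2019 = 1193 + 826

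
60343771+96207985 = 156551756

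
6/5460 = 1/910 =0.00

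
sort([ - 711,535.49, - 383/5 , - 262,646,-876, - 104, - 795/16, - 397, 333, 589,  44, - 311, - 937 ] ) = [ - 937, - 876,-711, - 397, - 311, - 262,-104,-383/5, - 795/16,  44, 333, 535.49,  589,  646]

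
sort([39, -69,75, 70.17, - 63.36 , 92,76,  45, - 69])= [ - 69, - 69, - 63.36,39, 45,70.17, 75, 76,92]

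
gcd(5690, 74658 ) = 2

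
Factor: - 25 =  - 5^2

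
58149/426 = 273/2 = 136.50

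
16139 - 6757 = 9382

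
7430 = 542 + 6888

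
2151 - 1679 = 472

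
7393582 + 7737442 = 15131024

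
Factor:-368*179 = -65872 = - 2^4* 23^1*179^1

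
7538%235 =18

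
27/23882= 27/23882=0.00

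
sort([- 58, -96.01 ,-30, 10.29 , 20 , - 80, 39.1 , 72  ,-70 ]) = [ - 96.01, - 80  , - 70,-58, - 30,10.29,20  ,  39.1,72]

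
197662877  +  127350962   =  325013839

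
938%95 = 83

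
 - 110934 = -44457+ - 66477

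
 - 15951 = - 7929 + - 8022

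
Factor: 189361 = 189361^1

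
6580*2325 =15298500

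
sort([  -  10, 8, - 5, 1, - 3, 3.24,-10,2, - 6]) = [ -10, - 10  , - 6,-5, - 3,1,2,3.24,  8 ]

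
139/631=139/631 = 0.22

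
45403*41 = 1861523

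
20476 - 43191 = -22715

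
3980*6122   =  24365560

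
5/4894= 5/4894=0.00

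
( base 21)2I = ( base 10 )60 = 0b111100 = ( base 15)40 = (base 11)55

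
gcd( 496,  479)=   1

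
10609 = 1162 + 9447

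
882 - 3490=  - 2608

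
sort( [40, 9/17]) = [9/17, 40]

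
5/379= 5/379 = 0.01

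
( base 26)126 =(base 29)p9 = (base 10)734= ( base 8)1336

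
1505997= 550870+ 955127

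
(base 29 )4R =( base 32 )4f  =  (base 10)143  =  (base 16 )8F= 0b10001111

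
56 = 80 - 24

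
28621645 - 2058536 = 26563109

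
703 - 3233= - 2530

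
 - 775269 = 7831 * (- 99) 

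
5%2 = 1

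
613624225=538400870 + 75223355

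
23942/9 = 23942/9 = 2660.22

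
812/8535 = 812/8535 = 0.10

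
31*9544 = 295864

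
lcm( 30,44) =660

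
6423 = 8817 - 2394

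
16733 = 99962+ - 83229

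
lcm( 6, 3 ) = 6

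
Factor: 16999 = 89^1*191^1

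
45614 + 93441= 139055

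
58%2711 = 58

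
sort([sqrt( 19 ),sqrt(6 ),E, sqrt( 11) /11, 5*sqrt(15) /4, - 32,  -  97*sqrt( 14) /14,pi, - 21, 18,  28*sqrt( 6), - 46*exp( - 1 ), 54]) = [ - 32, - 97*sqrt ( 14 )/14, - 21,-46*exp(  -  1) , sqrt( 11) /11 , sqrt( 6 ), E,  pi,sqrt(19 ), 5*sqrt( 15 ) /4,18, 54, 28*sqrt( 6)]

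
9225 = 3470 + 5755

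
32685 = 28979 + 3706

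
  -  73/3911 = - 73/3911 = -  0.02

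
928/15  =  61 +13/15  =  61.87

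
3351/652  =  5 + 91/652 = 5.14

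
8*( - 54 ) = -432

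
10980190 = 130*84463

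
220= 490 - 270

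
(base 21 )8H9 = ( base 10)3894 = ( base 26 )5JK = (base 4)330312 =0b111100110110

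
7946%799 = 755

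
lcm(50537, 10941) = 1061277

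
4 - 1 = 3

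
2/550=1/275 =0.00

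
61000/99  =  61000/99 = 616.16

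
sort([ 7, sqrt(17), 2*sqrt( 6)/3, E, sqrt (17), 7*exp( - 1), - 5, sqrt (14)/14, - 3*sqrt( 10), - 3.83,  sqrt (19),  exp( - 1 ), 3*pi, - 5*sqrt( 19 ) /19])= [ - 3*sqrt( 10 ) , - 5 ,-3.83,-5*sqrt( 19 )/19, sqrt( 14 )/14,  exp( - 1),  2*sqrt( 6 )/3, 7*exp ( - 1),E,  sqrt( 17 ), sqrt ( 17 ), sqrt( 19),7, 3*pi ]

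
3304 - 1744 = 1560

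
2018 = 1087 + 931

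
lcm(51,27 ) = 459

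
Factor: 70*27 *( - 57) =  - 2^1*3^4*5^1  *  7^1*19^1 = -107730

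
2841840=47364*60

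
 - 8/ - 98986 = 4/49493 = 0.00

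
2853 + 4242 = 7095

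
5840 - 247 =5593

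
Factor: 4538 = 2^1*2269^1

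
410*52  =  21320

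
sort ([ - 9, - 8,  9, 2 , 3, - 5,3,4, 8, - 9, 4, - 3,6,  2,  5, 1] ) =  [ - 9, - 9, - 8, - 5 ,- 3,1,2,2, 3, 3,4,  4, 5,6, 8,  9]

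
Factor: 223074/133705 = 2^1 * 3^8*5^ ( - 1)*11^( - 2)*13^( - 1) =13122/7865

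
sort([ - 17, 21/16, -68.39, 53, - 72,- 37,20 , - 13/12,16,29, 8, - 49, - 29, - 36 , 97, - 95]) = [ - 95, - 72, - 68.39,-49,-37,  -  36, - 29, - 17 , - 13/12, 21/16,8,16,20, 29, 53, 97]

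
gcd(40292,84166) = 2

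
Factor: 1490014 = 2^1*499^1*1493^1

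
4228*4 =16912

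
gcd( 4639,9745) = 1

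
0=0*108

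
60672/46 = 1318 + 22/23 = 1318.96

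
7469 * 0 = 0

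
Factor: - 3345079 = - 73^1*45823^1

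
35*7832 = 274120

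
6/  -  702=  - 1+ 116/117 = - 0.01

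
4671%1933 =805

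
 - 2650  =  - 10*265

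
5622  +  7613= 13235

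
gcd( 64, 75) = 1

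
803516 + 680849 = 1484365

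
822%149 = 77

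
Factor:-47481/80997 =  - 17/29 = - 17^1*29^(- 1)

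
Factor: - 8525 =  - 5^2*11^1*31^1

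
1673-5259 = -3586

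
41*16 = 656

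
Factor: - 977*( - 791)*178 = 2^1*7^1*89^1*113^1*977^1 = 137559646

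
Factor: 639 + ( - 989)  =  -350 = -  2^1*5^2*7^1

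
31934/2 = 15967=15967.00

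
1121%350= 71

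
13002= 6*2167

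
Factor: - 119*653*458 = - 2^1*7^1*17^1*229^1*653^1= - 35589806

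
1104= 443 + 661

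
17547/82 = 213  +  81/82  =  213.99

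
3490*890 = 3106100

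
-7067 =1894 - 8961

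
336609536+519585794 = 856195330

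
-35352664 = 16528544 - 51881208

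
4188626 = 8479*494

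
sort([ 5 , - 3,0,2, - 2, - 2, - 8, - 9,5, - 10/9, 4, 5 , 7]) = [-9,- 8, - 3 , - 2, - 2,  -  10/9, 0,2,4 , 5, 5 , 5,7] 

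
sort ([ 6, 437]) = [6,437]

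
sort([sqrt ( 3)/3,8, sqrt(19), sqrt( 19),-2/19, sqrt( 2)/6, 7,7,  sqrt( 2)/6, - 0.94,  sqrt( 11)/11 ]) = [-0.94, - 2/19,sqrt(2)/6,sqrt(2)/6,sqrt( 11 )/11,sqrt(3 )/3,sqrt( 19), sqrt(19 ), 7,7, 8 ]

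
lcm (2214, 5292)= 216972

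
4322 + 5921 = 10243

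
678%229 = 220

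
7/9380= 1/1340 = 0.00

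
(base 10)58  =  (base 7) 112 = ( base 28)22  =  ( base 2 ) 111010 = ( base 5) 213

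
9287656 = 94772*98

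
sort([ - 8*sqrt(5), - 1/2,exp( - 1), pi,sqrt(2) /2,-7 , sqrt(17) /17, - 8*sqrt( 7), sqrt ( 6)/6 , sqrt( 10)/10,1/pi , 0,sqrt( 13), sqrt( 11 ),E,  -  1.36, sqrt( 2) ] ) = [ - 8*sqrt(7 ),  -  8 * sqrt(5), - 7, - 1.36,-1/2,0,sqrt( 17)/17, sqrt( 10 )/10,1/pi,exp ( - 1 ), sqrt (6)/6, sqrt( 2 ) /2, sqrt( 2),E, pi,sqrt( 11), sqrt( 13) ]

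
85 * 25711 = 2185435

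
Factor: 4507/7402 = 2^( - 1)*3701^( - 1) * 4507^1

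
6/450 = 1/75 = 0.01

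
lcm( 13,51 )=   663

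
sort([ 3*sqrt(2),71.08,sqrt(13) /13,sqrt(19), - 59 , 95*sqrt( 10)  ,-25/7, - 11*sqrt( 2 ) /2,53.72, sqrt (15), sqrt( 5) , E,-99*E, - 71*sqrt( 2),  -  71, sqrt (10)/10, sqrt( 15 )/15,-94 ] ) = [  -  99*E, - 71*sqrt( 2),-94, - 71, - 59, - 11*sqrt(2 )/2 , - 25/7, sqrt( 15)/15,  sqrt( 13 ) /13, sqrt( 10)/10, sqrt(5 ), E,  sqrt( 15), 3*sqrt( 2),sqrt(19 ) , 53.72,  71.08 , 95*sqrt( 10)]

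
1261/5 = 252 + 1/5 = 252.20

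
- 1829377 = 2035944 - 3865321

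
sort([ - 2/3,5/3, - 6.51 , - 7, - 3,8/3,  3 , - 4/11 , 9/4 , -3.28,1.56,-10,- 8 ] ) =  [ - 10,-8, - 7, - 6.51, - 3.28, - 3, - 2/3, - 4/11,  1.56, 5/3 , 9/4,8/3, 3 ] 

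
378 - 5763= - 5385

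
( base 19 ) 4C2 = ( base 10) 1674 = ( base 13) 9ba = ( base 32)1KA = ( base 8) 3212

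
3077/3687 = 3077/3687 = 0.83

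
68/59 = 68/59  =  1.15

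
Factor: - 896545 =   -  5^1*13^2*1061^1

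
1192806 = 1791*666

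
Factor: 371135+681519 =1052654 = 2^1 * 163^1*3229^1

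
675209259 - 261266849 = 413942410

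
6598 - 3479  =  3119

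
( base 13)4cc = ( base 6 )3524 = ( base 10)844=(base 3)1011021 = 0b1101001100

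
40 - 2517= - 2477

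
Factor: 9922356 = 2^2*3^2*17^1 * 31^1*523^1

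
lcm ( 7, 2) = 14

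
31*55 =1705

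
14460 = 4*3615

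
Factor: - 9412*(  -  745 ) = 2^2*5^1  *13^1*149^1*181^1 = 7011940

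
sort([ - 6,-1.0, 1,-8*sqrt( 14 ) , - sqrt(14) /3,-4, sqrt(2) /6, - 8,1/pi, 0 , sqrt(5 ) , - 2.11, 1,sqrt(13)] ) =[-8*sqrt(14),-8, - 6, - 4, - 2.11, - sqrt( 14)/3, - 1.0, 0 , sqrt(2 )/6, 1/pi , 1,  1, sqrt(5),sqrt(13)]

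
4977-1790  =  3187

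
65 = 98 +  - 33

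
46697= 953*49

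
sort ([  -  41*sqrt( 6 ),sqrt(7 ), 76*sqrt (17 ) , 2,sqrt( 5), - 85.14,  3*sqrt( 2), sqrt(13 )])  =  [ - 41*sqrt ( 6), - 85.14,2,sqrt(5 ), sqrt( 7),sqrt(13), 3 * sqrt( 2),76* sqrt( 17)]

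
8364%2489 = 897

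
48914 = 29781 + 19133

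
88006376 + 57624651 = 145631027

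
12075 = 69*175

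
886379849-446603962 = 439775887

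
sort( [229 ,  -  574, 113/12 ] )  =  [ - 574, 113/12, 229 ] 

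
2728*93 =253704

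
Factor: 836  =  2^2*11^1*19^1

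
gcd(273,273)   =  273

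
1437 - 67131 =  - 65694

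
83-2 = 81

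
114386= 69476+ 44910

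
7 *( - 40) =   -  280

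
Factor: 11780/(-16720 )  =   - 2^(-2)*11^( - 1 )* 31^1 = - 31/44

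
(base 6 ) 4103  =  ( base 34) qj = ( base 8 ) 1607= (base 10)903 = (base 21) 210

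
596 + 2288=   2884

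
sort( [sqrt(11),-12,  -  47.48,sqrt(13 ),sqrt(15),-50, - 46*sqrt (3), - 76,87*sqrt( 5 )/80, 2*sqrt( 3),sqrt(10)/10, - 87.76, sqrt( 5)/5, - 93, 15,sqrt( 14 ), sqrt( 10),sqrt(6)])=[ - 93,- 87.76, - 46 *sqrt(3 ), - 76,-50, - 47.48 ,-12,sqrt(10)/10 , sqrt(5)/5,87*sqrt(5 )/80,  sqrt (6 ) , sqrt ( 10),  sqrt( 11 ),2*sqrt(3 ),sqrt( 13),sqrt( 14 ),sqrt(15 ),  15]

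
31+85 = 116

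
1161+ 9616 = 10777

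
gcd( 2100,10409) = 7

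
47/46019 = 47/46019 = 0.00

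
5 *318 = 1590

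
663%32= 23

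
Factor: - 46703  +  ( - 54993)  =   - 101696= - 2^6*7^1*227^1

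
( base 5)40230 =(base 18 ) 7g9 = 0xa05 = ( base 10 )2565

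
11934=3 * 3978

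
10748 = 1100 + 9648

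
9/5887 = 9/5887  =  0.00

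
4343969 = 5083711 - 739742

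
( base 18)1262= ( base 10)6590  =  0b1100110111110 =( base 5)202330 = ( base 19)i4g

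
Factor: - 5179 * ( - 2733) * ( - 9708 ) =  - 137409041556 = -2^2*3^2*809^1*911^1* 5179^1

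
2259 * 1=2259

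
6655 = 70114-63459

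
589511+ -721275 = -131764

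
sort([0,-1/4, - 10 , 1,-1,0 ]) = [ -10,  -  1, - 1/4,  0,0, 1 ]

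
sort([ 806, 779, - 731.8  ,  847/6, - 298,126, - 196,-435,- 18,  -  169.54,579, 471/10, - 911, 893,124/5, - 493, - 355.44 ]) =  [ - 911, - 731.8, - 493, - 435, - 355.44, - 298, - 196, - 169.54, - 18, 124/5, 471/10, 126,847/6, 579,779 , 806,893 ]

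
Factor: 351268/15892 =29^(-1)*641^1 = 641/29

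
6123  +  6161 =12284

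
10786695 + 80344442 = 91131137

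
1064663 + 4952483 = 6017146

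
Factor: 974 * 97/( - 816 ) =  - 47239/408= -2^ ( - 3 )*3^( - 1) *17^ (-1 )*97^1*487^1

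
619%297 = 25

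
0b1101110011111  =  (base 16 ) 1b9f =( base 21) g0f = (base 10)7071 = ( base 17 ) 177g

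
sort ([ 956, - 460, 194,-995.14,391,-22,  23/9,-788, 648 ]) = [ - 995.14,- 788, - 460 , - 22,  23/9, 194 , 391,  648,956]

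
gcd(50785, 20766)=1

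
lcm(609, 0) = 0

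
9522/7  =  9522/7 = 1360.29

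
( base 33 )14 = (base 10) 37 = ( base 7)52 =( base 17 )23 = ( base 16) 25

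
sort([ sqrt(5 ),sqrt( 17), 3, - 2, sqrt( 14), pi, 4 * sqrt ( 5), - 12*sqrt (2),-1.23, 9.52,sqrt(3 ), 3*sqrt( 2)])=[ - 12*sqrt( 2),-2, - 1.23,sqrt(3 ), sqrt( 5 ), 3,  pi,sqrt(14),sqrt(17), 3*sqrt( 2 ), 4*sqrt( 5 ),  9.52 ]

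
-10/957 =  - 10/957 = - 0.01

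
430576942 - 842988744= - 412411802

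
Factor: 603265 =5^1*13^1*9281^1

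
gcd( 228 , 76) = 76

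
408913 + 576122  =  985035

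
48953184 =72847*672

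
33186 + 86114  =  119300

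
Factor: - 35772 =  - 2^2*3^1*11^1*271^1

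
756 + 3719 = 4475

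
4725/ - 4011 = - 2+ 157/191  =  - 1.18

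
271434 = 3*90478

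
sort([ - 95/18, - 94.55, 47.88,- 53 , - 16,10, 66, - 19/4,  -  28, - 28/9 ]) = [ - 94.55,  -  53,-28, - 16,-95/18,  -  19/4, - 28/9 , 10,47.88,66]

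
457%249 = 208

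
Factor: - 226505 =  -  5^1 * 89^1*509^1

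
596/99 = 596/99=6.02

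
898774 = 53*16958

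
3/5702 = 3/5702 = 0.00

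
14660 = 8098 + 6562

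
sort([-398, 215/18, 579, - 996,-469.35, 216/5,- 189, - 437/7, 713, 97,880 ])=[-996,-469.35, - 398, - 189,  -  437/7 , 215/18, 216/5  ,  97 , 579, 713, 880]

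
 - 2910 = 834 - 3744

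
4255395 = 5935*717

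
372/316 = 93/79 =1.18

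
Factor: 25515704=2^3*3189463^1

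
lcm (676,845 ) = 3380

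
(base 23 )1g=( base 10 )39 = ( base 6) 103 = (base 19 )21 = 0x27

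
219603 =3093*71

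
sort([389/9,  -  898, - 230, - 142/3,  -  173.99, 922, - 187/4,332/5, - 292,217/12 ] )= [ - 898,-292, - 230,- 173.99,-142/3, -187/4,217/12,389/9,332/5,922]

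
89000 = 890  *100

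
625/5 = 125 = 125.00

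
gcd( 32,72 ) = 8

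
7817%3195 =1427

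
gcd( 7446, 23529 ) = 3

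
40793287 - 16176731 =24616556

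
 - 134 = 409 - 543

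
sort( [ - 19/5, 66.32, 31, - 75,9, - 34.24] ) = [ - 75,-34.24, - 19/5, 9,31,66.32] 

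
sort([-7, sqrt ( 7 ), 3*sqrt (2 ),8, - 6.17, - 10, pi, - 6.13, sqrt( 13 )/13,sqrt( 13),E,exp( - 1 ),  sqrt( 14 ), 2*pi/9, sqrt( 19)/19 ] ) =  [-10, - 7, - 6.17 ,-6.13, sqrt( 19 )/19,  sqrt(13)/13, exp( - 1 ),2 * pi/9,sqrt(7), E,pi,sqrt ( 13 ), sqrt(14), 3*sqrt( 2 ) , 8]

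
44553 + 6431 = 50984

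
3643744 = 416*8759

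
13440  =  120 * 112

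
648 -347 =301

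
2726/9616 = 1363/4808= 0.28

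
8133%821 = 744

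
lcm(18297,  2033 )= 18297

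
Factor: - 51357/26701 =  - 3^1*17^1*19^1*53^1*26701^( - 1 )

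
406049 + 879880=1285929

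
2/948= 1/474 = 0.00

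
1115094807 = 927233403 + 187861404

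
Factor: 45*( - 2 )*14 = -2^2 * 3^2*5^1 * 7^1= - 1260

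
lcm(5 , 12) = 60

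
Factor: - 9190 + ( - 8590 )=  - 17780 = - 2^2 *5^1*7^1*127^1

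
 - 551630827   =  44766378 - 596397205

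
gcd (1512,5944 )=8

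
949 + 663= 1612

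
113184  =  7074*16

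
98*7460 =731080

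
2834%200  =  34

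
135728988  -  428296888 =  - 292567900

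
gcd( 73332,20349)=63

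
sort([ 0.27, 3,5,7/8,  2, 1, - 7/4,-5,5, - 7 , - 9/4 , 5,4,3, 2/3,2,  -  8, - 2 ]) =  [ - 8, - 7, - 5,-9/4, - 2,-7/4,0.27, 2/3,7/8,1, 2 , 2 , 3,3, 4,5,5,5] 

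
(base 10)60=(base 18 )36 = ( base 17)39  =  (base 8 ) 74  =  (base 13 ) 48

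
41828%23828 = 18000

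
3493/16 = 218 + 5/16 = 218.31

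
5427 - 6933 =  - 1506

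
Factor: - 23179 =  - 13^1 * 1783^1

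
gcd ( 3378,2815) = 563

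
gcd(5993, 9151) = 1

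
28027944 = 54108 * 518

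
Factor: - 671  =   - 11^1*61^1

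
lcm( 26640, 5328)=26640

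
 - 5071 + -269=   -  5340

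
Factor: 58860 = 2^2*3^3*5^1 * 109^1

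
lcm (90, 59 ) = 5310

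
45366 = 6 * 7561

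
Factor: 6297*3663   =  3^3*11^1*37^1*2099^1  =  23065911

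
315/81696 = 105/27232 = 0.00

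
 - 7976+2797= - 5179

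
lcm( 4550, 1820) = 9100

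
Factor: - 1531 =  - 1531^1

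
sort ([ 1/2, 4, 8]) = [1/2, 4,8]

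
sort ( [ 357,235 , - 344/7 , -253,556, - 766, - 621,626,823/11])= [ - 766, - 621, - 253, - 344/7,823/11, 235,357,556,626 ] 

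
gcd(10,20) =10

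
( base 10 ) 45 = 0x2d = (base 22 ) 21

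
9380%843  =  107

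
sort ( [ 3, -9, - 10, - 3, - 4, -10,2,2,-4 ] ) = [- 10,  -  10, - 9,- 4, - 4, - 3,  2, 2,3 ]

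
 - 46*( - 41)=1886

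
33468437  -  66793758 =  - 33325321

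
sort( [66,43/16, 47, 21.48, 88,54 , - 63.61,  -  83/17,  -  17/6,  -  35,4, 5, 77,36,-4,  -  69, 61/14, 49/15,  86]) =[ -69 , - 63.61,-35, - 83/17,-4,  -  17/6 , 43/16,49/15,4, 61/14, 5, 21.48 , 36, 47,54, 66, 77, 86, 88]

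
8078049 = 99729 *81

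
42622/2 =21311 = 21311.00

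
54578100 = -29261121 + 83839221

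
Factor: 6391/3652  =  7/4 =2^(-2 )*7^1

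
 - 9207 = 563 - 9770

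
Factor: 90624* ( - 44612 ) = - 2^11*3^1*19^1 * 59^1*587^1 = - 4042917888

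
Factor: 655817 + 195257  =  851074 = 2^1*7^1 * 31^1 *37^1 * 53^1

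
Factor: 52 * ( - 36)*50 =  - 93600 = - 2^5*3^2*5^2*13^1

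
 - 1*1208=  - 1208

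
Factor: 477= 3^2*53^1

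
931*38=35378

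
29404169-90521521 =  - 61117352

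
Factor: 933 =3^1*311^1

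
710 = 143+567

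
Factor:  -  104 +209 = 3^1 * 5^1*7^1 = 105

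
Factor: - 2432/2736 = -8/9 =-2^3*3^(-2 ) 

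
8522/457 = 8522/457 =18.65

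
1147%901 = 246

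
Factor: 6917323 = 7^1*439^1* 2251^1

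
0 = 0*2417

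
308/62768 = 77/15692 = 0.00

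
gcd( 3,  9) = 3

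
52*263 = 13676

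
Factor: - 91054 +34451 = -56603 = - 23^2*107^1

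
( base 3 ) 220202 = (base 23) 161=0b1010011100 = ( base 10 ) 668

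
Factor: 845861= 19^1 * 44519^1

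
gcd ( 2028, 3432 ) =156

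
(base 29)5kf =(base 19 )d5c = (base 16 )12c0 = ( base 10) 4800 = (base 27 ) 6FL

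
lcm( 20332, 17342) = 589628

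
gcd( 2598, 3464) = 866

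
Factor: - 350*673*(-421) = 2^1*5^2*7^1*421^1 * 673^1 =99166550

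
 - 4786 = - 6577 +1791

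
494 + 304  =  798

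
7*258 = 1806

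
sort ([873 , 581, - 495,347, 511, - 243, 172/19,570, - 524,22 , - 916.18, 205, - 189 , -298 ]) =[ - 916.18, - 524, - 495, - 298,  -  243, - 189, 172/19,  22, 205,347,511, 570,581,873]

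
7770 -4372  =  3398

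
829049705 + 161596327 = 990646032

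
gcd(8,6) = 2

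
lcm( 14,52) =364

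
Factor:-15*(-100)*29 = 43500 =2^2*3^1* 5^3 * 29^1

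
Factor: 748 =2^2 *11^1*17^1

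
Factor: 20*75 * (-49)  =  -2^2*3^1 *5^3*7^2 =-73500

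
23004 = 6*3834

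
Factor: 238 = 2^1* 7^1*17^1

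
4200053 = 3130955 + 1069098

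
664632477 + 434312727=1098945204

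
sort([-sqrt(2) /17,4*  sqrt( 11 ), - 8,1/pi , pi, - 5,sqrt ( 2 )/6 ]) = [ -8, -5, - sqrt ( 2 )/17,sqrt( 2) /6,  1/pi,  pi, 4*sqrt( 11)]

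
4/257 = 4/257 = 0.02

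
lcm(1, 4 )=4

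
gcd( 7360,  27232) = 736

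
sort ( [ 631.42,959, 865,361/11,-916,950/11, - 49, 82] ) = [ - 916, - 49,361/11, 82,950/11 , 631.42,865, 959]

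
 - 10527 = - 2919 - 7608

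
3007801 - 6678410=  - 3670609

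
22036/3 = 22036/3  =  7345.33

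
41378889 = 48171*859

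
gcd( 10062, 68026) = 86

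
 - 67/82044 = - 67/82044 = - 0.00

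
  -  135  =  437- 572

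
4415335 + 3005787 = 7421122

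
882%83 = 52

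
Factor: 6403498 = 2^1*3201749^1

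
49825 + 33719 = 83544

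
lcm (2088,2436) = 14616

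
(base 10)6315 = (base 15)1d10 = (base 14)2431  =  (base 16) 18AB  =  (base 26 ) 98N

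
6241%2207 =1827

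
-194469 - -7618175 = 7423706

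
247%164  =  83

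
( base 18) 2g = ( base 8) 64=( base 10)52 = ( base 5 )202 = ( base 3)1221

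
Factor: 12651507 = 3^2*11^1*47^1*2719^1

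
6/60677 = 6/60677 = 0.00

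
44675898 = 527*84774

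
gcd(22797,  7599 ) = 7599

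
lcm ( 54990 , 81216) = 5279040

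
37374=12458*3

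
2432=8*304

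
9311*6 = 55866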